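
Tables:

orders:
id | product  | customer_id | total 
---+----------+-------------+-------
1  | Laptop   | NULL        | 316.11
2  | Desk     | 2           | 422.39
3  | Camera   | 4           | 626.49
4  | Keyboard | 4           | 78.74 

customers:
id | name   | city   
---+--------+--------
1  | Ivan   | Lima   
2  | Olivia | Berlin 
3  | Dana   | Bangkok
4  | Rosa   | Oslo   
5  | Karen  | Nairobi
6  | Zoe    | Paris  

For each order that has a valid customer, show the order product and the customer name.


INNER JOIN keeps only orders rows whose customer_id matches an id in customers. Walk through each order:
  - order 1 (Laptop): customer_id=NULL, no match -> dropped
  - order 2 (Desk): customer_id=2 -> matches Olivia
  - order 3 (Camera): customer_id=4 -> matches Rosa
  - order 4 (Keyboard): customer_id=4 -> matches Rosa
So 1 of 4 rows is dropped.

SQL:
SELECT a.product, b.name AS customer
FROM orders a
INNER JOIN customers b ON a.customer_id = b.id

Result:
product  | customer
---------+---------
Desk     | Olivia  
Camera   | Rosa    
Keyboard | Rosa    


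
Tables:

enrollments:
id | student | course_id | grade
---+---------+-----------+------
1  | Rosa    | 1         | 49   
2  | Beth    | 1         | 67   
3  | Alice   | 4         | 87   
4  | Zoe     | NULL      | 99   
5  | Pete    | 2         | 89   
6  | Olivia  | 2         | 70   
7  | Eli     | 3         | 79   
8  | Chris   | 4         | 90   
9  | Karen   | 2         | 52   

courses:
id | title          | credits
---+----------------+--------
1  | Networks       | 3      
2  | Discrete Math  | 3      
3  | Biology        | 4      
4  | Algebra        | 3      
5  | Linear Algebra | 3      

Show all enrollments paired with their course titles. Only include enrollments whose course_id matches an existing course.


INNER JOIN keeps only enrollments rows whose course_id matches an id in courses. Walk through each enrollment:
  - enrollment 1 (Rosa): course_id=1 -> matches Networks
  - enrollment 2 (Beth): course_id=1 -> matches Networks
  - enrollment 3 (Alice): course_id=4 -> matches Algebra
  - enrollment 4 (Zoe): course_id=NULL, no match -> dropped
  - enrollment 5 (Pete): course_id=2 -> matches Discrete Math
  - enrollment 6 (Olivia): course_id=2 -> matches Discrete Math
  - enrollment 7 (Eli): course_id=3 -> matches Biology
  - enrollment 8 (Chris): course_id=4 -> matches Algebra
  - enrollment 9 (Karen): course_id=2 -> matches Discrete Math
So 1 of 9 rows is dropped.

SQL:
SELECT a.student, b.title AS course
FROM enrollments a
INNER JOIN courses b ON a.course_id = b.id

Result:
student | course       
--------+--------------
Rosa    | Networks     
Beth    | Networks     
Alice   | Algebra      
Pete    | Discrete Math
Olivia  | Discrete Math
Eli     | Biology      
Chris   | Algebra      
Karen   | Discrete Math


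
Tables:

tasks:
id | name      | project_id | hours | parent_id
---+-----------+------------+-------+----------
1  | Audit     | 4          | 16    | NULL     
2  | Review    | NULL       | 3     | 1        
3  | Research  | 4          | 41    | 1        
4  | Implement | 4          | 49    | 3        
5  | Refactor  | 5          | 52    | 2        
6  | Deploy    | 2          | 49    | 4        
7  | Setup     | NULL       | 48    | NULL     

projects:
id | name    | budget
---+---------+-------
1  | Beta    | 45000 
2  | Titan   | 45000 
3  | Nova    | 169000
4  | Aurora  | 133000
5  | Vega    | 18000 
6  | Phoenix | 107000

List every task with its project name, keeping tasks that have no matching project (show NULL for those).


LEFT JOIN keeps every row from tasks (the left table); where project_id has no match in projects, the project columns become NULL. Walk through each task:
  - task 1 (Audit): project_id=4 -> matches Aurora
  - task 2 (Review): project_id=NULL, no match -> kept with NULL
  - task 3 (Research): project_id=4 -> matches Aurora
  - task 4 (Implement): project_id=4 -> matches Aurora
  - task 5 (Refactor): project_id=5 -> matches Vega
  - task 6 (Deploy): project_id=2 -> matches Titan
  - task 7 (Setup): project_id=NULL, no match -> kept with NULL
All 7 rows appear; 2 have NULL project.

SQL:
SELECT a.name, b.name AS project
FROM tasks a
LEFT JOIN projects b ON a.project_id = b.id

Result:
name      | project
----------+--------
Audit     | Aurora 
Review    | NULL   
Research  | Aurora 
Implement | Aurora 
Refactor  | Vega   
Deploy    | Titan  
Setup     | NULL   


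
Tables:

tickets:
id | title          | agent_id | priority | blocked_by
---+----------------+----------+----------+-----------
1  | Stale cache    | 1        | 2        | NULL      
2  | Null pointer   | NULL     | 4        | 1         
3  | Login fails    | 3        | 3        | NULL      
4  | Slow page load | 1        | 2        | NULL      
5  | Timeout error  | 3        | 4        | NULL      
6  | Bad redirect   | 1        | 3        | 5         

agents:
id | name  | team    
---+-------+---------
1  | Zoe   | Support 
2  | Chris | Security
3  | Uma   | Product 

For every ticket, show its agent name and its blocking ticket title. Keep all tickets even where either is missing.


Two LEFT JOINs from the same base table tickets: one to agents via agent_id, one to tickets itself via blocked_by. Both are LEFT so every ticket is preserved.
Match against agents:
  - ticket 1 (Stale cache): agent_id=1 -> matches Zoe
  - ticket 2 (Null pointer): agent_id=NULL, no match -> kept with NULL
  - ticket 3 (Login fails): agent_id=3 -> matches Uma
  - ticket 4 (Slow page load): agent_id=1 -> matches Zoe
  - ticket 5 (Timeout error): agent_id=3 -> matches Uma
  - ticket 6 (Bad redirect): agent_id=1 -> matches Zoe
Match against tickets (self):
  - ticket 1 (Stale cache): blocked_by=NULL -> NULL
  - ticket 2 (Null pointer): blocked_by=1 -> Stale cache
  - ticket 3 (Login fails): blocked_by=NULL -> NULL
  - ticket 4 (Slow page load): blocked_by=NULL -> NULL
  - ticket 5 (Timeout error): blocked_by=NULL -> NULL
  - ticket 6 (Bad redirect): blocked_by=5 -> Timeout error

SQL:
SELECT a.title, b.name AS agent, c.title AS blocked_by
FROM tickets a
LEFT JOIN agents b ON a.agent_id = b.id
LEFT JOIN tickets c ON a.blocked_by = c.id

Result:
title          | agent | blocked_by   
---------------+-------+--------------
Stale cache    | Zoe   | NULL         
Null pointer   | NULL  | Stale cache  
Login fails    | Uma   | NULL         
Slow page load | Zoe   | NULL         
Timeout error  | Uma   | NULL         
Bad redirect   | Zoe   | Timeout error


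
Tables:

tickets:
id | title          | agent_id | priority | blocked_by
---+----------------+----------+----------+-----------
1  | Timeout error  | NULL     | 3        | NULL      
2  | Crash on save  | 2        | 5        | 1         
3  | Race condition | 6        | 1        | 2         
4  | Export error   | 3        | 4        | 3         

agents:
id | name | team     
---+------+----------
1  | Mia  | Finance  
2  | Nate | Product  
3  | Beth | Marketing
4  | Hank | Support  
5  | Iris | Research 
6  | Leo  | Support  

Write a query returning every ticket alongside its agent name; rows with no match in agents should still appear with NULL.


LEFT JOIN keeps every row from tickets (the left table); where agent_id has no match in agents, the agent columns become NULL. Walk through each ticket:
  - ticket 1 (Timeout error): agent_id=NULL, no match -> kept with NULL
  - ticket 2 (Crash on save): agent_id=2 -> matches Nate
  - ticket 3 (Race condition): agent_id=6 -> matches Leo
  - ticket 4 (Export error): agent_id=3 -> matches Beth
All 4 rows appear; 1 has NULL agent.

SQL:
SELECT a.title, b.name AS agent
FROM tickets a
LEFT JOIN agents b ON a.agent_id = b.id

Result:
title          | agent
---------------+------
Timeout error  | NULL 
Crash on save  | Nate 
Race condition | Leo  
Export error   | Beth 


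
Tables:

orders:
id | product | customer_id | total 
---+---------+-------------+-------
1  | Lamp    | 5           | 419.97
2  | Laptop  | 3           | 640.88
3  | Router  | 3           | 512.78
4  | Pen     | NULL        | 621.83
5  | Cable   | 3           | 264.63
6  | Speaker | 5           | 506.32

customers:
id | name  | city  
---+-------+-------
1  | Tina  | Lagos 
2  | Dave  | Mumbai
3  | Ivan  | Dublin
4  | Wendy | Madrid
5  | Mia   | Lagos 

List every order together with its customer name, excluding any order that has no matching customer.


INNER JOIN keeps only orders rows whose customer_id matches an id in customers. Walk through each order:
  - order 1 (Lamp): customer_id=5 -> matches Mia
  - order 2 (Laptop): customer_id=3 -> matches Ivan
  - order 3 (Router): customer_id=3 -> matches Ivan
  - order 4 (Pen): customer_id=NULL, no match -> dropped
  - order 5 (Cable): customer_id=3 -> matches Ivan
  - order 6 (Speaker): customer_id=5 -> matches Mia
So 1 of 6 rows is dropped.

SQL:
SELECT a.product, b.name AS customer
FROM orders a
INNER JOIN customers b ON a.customer_id = b.id

Result:
product | customer
--------+---------
Lamp    | Mia     
Laptop  | Ivan    
Router  | Ivan    
Cable   | Ivan    
Speaker | Mia     


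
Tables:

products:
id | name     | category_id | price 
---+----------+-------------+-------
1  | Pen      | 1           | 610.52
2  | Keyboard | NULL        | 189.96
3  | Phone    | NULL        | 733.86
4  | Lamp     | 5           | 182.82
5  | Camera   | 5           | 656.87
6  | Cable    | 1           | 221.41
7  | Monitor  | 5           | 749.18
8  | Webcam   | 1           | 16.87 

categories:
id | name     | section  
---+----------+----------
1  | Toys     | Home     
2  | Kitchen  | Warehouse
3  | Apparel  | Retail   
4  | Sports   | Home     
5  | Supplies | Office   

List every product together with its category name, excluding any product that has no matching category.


INNER JOIN keeps only products rows whose category_id matches an id in categories. Walk through each product:
  - product 1 (Pen): category_id=1 -> matches Toys
  - product 2 (Keyboard): category_id=NULL, no match -> dropped
  - product 3 (Phone): category_id=NULL, no match -> dropped
  - product 4 (Lamp): category_id=5 -> matches Supplies
  - product 5 (Camera): category_id=5 -> matches Supplies
  - product 6 (Cable): category_id=1 -> matches Toys
  - product 7 (Monitor): category_id=5 -> matches Supplies
  - product 8 (Webcam): category_id=1 -> matches Toys
So 2 of 8 rows are dropped.

SQL:
SELECT a.name, b.name AS category
FROM products a
INNER JOIN categories b ON a.category_id = b.id

Result:
name    | category
--------+---------
Pen     | Toys    
Lamp    | Supplies
Camera  | Supplies
Cable   | Toys    
Monitor | Supplies
Webcam  | Toys    


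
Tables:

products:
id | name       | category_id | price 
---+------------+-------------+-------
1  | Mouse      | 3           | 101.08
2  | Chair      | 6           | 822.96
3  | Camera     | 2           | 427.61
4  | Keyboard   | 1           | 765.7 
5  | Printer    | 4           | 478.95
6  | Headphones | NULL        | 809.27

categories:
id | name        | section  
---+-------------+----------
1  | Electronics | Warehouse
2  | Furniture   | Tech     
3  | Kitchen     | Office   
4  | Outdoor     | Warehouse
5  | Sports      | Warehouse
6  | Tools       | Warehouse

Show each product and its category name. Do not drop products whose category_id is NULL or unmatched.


LEFT JOIN keeps every row from products (the left table); where category_id has no match in categories, the category columns become NULL. Walk through each product:
  - product 1 (Mouse): category_id=3 -> matches Kitchen
  - product 2 (Chair): category_id=6 -> matches Tools
  - product 3 (Camera): category_id=2 -> matches Furniture
  - product 4 (Keyboard): category_id=1 -> matches Electronics
  - product 5 (Printer): category_id=4 -> matches Outdoor
  - product 6 (Headphones): category_id=NULL, no match -> kept with NULL
All 6 rows appear; 1 has NULL category.

SQL:
SELECT a.name, b.name AS category
FROM products a
LEFT JOIN categories b ON a.category_id = b.id

Result:
name       | category   
-----------+------------
Mouse      | Kitchen    
Chair      | Tools      
Camera     | Furniture  
Keyboard   | Electronics
Printer    | Outdoor    
Headphones | NULL       


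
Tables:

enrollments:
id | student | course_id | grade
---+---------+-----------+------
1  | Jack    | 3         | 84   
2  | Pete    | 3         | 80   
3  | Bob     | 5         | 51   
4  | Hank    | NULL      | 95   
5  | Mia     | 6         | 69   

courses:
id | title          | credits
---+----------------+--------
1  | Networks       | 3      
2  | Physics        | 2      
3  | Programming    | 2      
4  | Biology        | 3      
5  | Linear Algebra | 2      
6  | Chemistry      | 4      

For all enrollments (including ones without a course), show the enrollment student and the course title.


LEFT JOIN keeps every row from enrollments (the left table); where course_id has no match in courses, the course columns become NULL. Walk through each enrollment:
  - enrollment 1 (Jack): course_id=3 -> matches Programming
  - enrollment 2 (Pete): course_id=3 -> matches Programming
  - enrollment 3 (Bob): course_id=5 -> matches Linear Algebra
  - enrollment 4 (Hank): course_id=NULL, no match -> kept with NULL
  - enrollment 5 (Mia): course_id=6 -> matches Chemistry
All 5 rows appear; 1 has NULL course.

SQL:
SELECT a.student, b.title AS course
FROM enrollments a
LEFT JOIN courses b ON a.course_id = b.id

Result:
student | course        
--------+---------------
Jack    | Programming   
Pete    | Programming   
Bob     | Linear Algebra
Hank    | NULL          
Mia     | Chemistry     


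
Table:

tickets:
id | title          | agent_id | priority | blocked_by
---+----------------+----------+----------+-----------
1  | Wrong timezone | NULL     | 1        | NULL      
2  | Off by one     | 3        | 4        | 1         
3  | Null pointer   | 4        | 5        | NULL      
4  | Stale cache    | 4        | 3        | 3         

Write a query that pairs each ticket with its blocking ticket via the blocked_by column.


This is a self-join: tickets is joined to a second copy of itself, matching each row's blocked_by to another row's id. Use LEFT JOIN so rows with blocked_by=NULL are kept.
  - ticket 1 (Wrong timezone): blocked_by=NULL -> NULL
  - ticket 2 (Off by one): blocked_by=1 -> Wrong timezone
  - ticket 3 (Null pointer): blocked_by=NULL -> NULL
  - ticket 4 (Stale cache): blocked_by=3 -> Null pointer

SQL:
SELECT a.title AS item, b.title AS blocked_by
FROM tickets a
LEFT JOIN tickets b ON a.blocked_by = b.id

Result:
item           | blocked_by    
---------------+---------------
Wrong timezone | NULL          
Off by one     | Wrong timezone
Null pointer   | NULL          
Stale cache    | Null pointer  


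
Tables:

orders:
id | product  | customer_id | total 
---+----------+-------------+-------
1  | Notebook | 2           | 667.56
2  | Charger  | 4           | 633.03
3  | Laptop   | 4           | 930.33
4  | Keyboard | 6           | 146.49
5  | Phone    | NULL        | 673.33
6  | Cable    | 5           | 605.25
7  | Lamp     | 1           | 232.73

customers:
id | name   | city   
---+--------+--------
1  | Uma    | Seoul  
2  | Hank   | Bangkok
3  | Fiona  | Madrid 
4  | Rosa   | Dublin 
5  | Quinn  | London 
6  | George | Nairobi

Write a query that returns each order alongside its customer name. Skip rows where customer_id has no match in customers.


INNER JOIN keeps only orders rows whose customer_id matches an id in customers. Walk through each order:
  - order 1 (Notebook): customer_id=2 -> matches Hank
  - order 2 (Charger): customer_id=4 -> matches Rosa
  - order 3 (Laptop): customer_id=4 -> matches Rosa
  - order 4 (Keyboard): customer_id=6 -> matches George
  - order 5 (Phone): customer_id=NULL, no match -> dropped
  - order 6 (Cable): customer_id=5 -> matches Quinn
  - order 7 (Lamp): customer_id=1 -> matches Uma
So 1 of 7 rows is dropped.

SQL:
SELECT a.product, b.name AS customer
FROM orders a
INNER JOIN customers b ON a.customer_id = b.id

Result:
product  | customer
---------+---------
Notebook | Hank    
Charger  | Rosa    
Laptop   | Rosa    
Keyboard | George  
Cable    | Quinn   
Lamp     | Uma     


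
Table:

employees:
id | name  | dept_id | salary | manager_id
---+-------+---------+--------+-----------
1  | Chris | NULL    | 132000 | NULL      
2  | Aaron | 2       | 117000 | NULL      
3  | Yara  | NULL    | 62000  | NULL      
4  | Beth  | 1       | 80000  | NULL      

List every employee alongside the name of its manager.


This is a self-join: employees is joined to a second copy of itself, matching each row's manager_id to another row's id. Use LEFT JOIN so rows with manager_id=NULL are kept.
  - employee 1 (Chris): manager_id=NULL -> NULL
  - employee 2 (Aaron): manager_id=NULL -> NULL
  - employee 3 (Yara): manager_id=NULL -> NULL
  - employee 4 (Beth): manager_id=NULL -> NULL

SQL:
SELECT a.name AS item, b.name AS manager
FROM employees a
LEFT JOIN employees b ON a.manager_id = b.id

Result:
item  | manager
------+--------
Chris | NULL   
Aaron | NULL   
Yara  | NULL   
Beth  | NULL   


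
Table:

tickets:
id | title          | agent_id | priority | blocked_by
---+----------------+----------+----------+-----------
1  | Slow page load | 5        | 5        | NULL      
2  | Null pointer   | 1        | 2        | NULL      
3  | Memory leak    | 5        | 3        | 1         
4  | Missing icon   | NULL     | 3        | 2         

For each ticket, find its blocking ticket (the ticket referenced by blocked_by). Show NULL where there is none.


This is a self-join: tickets is joined to a second copy of itself, matching each row's blocked_by to another row's id. Use LEFT JOIN so rows with blocked_by=NULL are kept.
  - ticket 1 (Slow page load): blocked_by=NULL -> NULL
  - ticket 2 (Null pointer): blocked_by=NULL -> NULL
  - ticket 3 (Memory leak): blocked_by=1 -> Slow page load
  - ticket 4 (Missing icon): blocked_by=2 -> Null pointer

SQL:
SELECT a.title AS item, b.title AS blocked_by
FROM tickets a
LEFT JOIN tickets b ON a.blocked_by = b.id

Result:
item           | blocked_by    
---------------+---------------
Slow page load | NULL          
Null pointer   | NULL          
Memory leak    | Slow page load
Missing icon   | Null pointer  


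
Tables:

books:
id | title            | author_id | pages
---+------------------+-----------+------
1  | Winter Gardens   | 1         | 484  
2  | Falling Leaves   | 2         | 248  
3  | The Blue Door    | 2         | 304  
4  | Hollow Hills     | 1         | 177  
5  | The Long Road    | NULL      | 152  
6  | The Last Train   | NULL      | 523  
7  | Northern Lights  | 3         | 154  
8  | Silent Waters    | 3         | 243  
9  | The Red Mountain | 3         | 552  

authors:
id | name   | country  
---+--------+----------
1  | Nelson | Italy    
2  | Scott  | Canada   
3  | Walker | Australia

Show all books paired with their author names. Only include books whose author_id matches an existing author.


INNER JOIN keeps only books rows whose author_id matches an id in authors. Walk through each book:
  - book 1 (Winter Gardens): author_id=1 -> matches Nelson
  - book 2 (Falling Leaves): author_id=2 -> matches Scott
  - book 3 (The Blue Door): author_id=2 -> matches Scott
  - book 4 (Hollow Hills): author_id=1 -> matches Nelson
  - book 5 (The Long Road): author_id=NULL, no match -> dropped
  - book 6 (The Last Train): author_id=NULL, no match -> dropped
  - book 7 (Northern Lights): author_id=3 -> matches Walker
  - book 8 (Silent Waters): author_id=3 -> matches Walker
  - book 9 (The Red Mountain): author_id=3 -> matches Walker
So 2 of 9 rows are dropped.

SQL:
SELECT a.title, b.name AS author
FROM books a
INNER JOIN authors b ON a.author_id = b.id

Result:
title            | author
-----------------+-------
Winter Gardens   | Nelson
Falling Leaves   | Scott 
The Blue Door    | Scott 
Hollow Hills     | Nelson
Northern Lights  | Walker
Silent Waters    | Walker
The Red Mountain | Walker


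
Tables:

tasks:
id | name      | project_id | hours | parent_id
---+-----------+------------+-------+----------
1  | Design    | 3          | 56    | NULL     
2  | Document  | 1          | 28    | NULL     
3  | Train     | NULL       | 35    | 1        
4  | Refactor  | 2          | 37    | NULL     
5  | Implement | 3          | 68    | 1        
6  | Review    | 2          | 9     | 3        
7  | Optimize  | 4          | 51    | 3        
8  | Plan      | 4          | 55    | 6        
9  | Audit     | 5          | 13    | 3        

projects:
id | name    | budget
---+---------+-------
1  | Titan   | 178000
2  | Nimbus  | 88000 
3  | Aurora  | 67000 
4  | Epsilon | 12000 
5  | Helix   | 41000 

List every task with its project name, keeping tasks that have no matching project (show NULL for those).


LEFT JOIN keeps every row from tasks (the left table); where project_id has no match in projects, the project columns become NULL. Walk through each task:
  - task 1 (Design): project_id=3 -> matches Aurora
  - task 2 (Document): project_id=1 -> matches Titan
  - task 3 (Train): project_id=NULL, no match -> kept with NULL
  - task 4 (Refactor): project_id=2 -> matches Nimbus
  - task 5 (Implement): project_id=3 -> matches Aurora
  - task 6 (Review): project_id=2 -> matches Nimbus
  - task 7 (Optimize): project_id=4 -> matches Epsilon
  - task 8 (Plan): project_id=4 -> matches Epsilon
  - task 9 (Audit): project_id=5 -> matches Helix
All 9 rows appear; 1 has NULL project.

SQL:
SELECT a.name, b.name AS project
FROM tasks a
LEFT JOIN projects b ON a.project_id = b.id

Result:
name      | project
----------+--------
Design    | Aurora 
Document  | Titan  
Train     | NULL   
Refactor  | Nimbus 
Implement | Aurora 
Review    | Nimbus 
Optimize  | Epsilon
Plan      | Epsilon
Audit     | Helix  


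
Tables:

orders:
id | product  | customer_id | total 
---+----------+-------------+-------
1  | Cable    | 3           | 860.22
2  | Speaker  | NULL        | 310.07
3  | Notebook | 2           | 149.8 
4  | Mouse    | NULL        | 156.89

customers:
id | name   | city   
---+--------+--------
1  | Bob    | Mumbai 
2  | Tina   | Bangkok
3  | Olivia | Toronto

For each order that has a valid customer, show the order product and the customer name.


INNER JOIN keeps only orders rows whose customer_id matches an id in customers. Walk through each order:
  - order 1 (Cable): customer_id=3 -> matches Olivia
  - order 2 (Speaker): customer_id=NULL, no match -> dropped
  - order 3 (Notebook): customer_id=2 -> matches Tina
  - order 4 (Mouse): customer_id=NULL, no match -> dropped
So 2 of 4 rows are dropped.

SQL:
SELECT a.product, b.name AS customer
FROM orders a
INNER JOIN customers b ON a.customer_id = b.id

Result:
product  | customer
---------+---------
Cable    | Olivia  
Notebook | Tina    


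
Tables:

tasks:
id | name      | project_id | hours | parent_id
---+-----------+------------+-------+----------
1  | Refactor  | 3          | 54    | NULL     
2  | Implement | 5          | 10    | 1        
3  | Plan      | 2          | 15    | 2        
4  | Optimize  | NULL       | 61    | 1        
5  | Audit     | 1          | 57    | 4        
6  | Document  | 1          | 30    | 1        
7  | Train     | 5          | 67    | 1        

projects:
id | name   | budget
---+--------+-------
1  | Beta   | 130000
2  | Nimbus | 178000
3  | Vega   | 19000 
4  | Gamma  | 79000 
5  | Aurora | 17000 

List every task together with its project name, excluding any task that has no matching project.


INNER JOIN keeps only tasks rows whose project_id matches an id in projects. Walk through each task:
  - task 1 (Refactor): project_id=3 -> matches Vega
  - task 2 (Implement): project_id=5 -> matches Aurora
  - task 3 (Plan): project_id=2 -> matches Nimbus
  - task 4 (Optimize): project_id=NULL, no match -> dropped
  - task 5 (Audit): project_id=1 -> matches Beta
  - task 6 (Document): project_id=1 -> matches Beta
  - task 7 (Train): project_id=5 -> matches Aurora
So 1 of 7 rows is dropped.

SQL:
SELECT a.name, b.name AS project
FROM tasks a
INNER JOIN projects b ON a.project_id = b.id

Result:
name      | project
----------+--------
Refactor  | Vega   
Implement | Aurora 
Plan      | Nimbus 
Audit     | Beta   
Document  | Beta   
Train     | Aurora 


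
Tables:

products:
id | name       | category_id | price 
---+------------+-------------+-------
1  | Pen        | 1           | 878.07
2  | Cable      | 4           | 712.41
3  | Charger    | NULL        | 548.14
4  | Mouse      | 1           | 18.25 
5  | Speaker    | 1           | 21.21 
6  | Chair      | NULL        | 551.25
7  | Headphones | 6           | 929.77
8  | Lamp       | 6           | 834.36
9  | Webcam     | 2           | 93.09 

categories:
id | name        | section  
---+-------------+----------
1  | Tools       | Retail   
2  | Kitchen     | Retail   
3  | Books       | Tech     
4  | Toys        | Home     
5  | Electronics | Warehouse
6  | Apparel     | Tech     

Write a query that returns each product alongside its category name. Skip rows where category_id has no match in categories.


INNER JOIN keeps only products rows whose category_id matches an id in categories. Walk through each product:
  - product 1 (Pen): category_id=1 -> matches Tools
  - product 2 (Cable): category_id=4 -> matches Toys
  - product 3 (Charger): category_id=NULL, no match -> dropped
  - product 4 (Mouse): category_id=1 -> matches Tools
  - product 5 (Speaker): category_id=1 -> matches Tools
  - product 6 (Chair): category_id=NULL, no match -> dropped
  - product 7 (Headphones): category_id=6 -> matches Apparel
  - product 8 (Lamp): category_id=6 -> matches Apparel
  - product 9 (Webcam): category_id=2 -> matches Kitchen
So 2 of 9 rows are dropped.

SQL:
SELECT a.name, b.name AS category
FROM products a
INNER JOIN categories b ON a.category_id = b.id

Result:
name       | category
-----------+---------
Pen        | Tools   
Cable      | Toys    
Mouse      | Tools   
Speaker    | Tools   
Headphones | Apparel 
Lamp       | Apparel 
Webcam     | Kitchen 


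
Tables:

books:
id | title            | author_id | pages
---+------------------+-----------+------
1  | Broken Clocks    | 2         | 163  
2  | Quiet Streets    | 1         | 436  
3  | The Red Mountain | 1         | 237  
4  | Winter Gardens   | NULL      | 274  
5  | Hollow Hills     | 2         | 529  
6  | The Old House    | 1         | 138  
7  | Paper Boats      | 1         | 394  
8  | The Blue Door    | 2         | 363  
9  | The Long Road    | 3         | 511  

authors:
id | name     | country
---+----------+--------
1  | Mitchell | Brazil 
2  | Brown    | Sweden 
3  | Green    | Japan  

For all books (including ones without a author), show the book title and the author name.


LEFT JOIN keeps every row from books (the left table); where author_id has no match in authors, the author columns become NULL. Walk through each book:
  - book 1 (Broken Clocks): author_id=2 -> matches Brown
  - book 2 (Quiet Streets): author_id=1 -> matches Mitchell
  - book 3 (The Red Mountain): author_id=1 -> matches Mitchell
  - book 4 (Winter Gardens): author_id=NULL, no match -> kept with NULL
  - book 5 (Hollow Hills): author_id=2 -> matches Brown
  - book 6 (The Old House): author_id=1 -> matches Mitchell
  - book 7 (Paper Boats): author_id=1 -> matches Mitchell
  - book 8 (The Blue Door): author_id=2 -> matches Brown
  - book 9 (The Long Road): author_id=3 -> matches Green
All 9 rows appear; 1 has NULL author.

SQL:
SELECT a.title, b.name AS author
FROM books a
LEFT JOIN authors b ON a.author_id = b.id

Result:
title            | author  
-----------------+---------
Broken Clocks    | Brown   
Quiet Streets    | Mitchell
The Red Mountain | Mitchell
Winter Gardens   | NULL    
Hollow Hills     | Brown   
The Old House    | Mitchell
Paper Boats      | Mitchell
The Blue Door    | Brown   
The Long Road    | Green   


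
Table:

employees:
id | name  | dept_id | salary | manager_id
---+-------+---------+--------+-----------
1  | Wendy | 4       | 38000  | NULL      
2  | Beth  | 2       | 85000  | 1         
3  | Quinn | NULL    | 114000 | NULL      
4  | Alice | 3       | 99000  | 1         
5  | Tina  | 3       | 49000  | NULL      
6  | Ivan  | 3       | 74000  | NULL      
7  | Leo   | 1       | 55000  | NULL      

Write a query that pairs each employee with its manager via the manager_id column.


This is a self-join: employees is joined to a second copy of itself, matching each row's manager_id to another row's id. Use LEFT JOIN so rows with manager_id=NULL are kept.
  - employee 1 (Wendy): manager_id=NULL -> NULL
  - employee 2 (Beth): manager_id=1 -> Wendy
  - employee 3 (Quinn): manager_id=NULL -> NULL
  - employee 4 (Alice): manager_id=1 -> Wendy
  - employee 5 (Tina): manager_id=NULL -> NULL
  - employee 6 (Ivan): manager_id=NULL -> NULL
  - employee 7 (Leo): manager_id=NULL -> NULL

SQL:
SELECT a.name AS item, b.name AS manager
FROM employees a
LEFT JOIN employees b ON a.manager_id = b.id

Result:
item  | manager
------+--------
Wendy | NULL   
Beth  | Wendy  
Quinn | NULL   
Alice | Wendy  
Tina  | NULL   
Ivan  | NULL   
Leo   | NULL   


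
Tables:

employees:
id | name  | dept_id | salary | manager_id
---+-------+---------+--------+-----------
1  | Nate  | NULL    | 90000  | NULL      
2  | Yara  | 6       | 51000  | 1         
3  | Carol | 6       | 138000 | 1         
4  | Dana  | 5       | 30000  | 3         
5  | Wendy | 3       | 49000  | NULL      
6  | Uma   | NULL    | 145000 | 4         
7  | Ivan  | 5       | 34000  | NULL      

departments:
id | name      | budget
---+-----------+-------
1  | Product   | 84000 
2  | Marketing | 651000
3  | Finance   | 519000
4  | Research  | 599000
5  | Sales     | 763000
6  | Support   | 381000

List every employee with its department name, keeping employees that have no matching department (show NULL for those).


LEFT JOIN keeps every row from employees (the left table); where dept_id has no match in departments, the department columns become NULL. Walk through each employee:
  - employee 1 (Nate): dept_id=NULL, no match -> kept with NULL
  - employee 2 (Yara): dept_id=6 -> matches Support
  - employee 3 (Carol): dept_id=6 -> matches Support
  - employee 4 (Dana): dept_id=5 -> matches Sales
  - employee 5 (Wendy): dept_id=3 -> matches Finance
  - employee 6 (Uma): dept_id=NULL, no match -> kept with NULL
  - employee 7 (Ivan): dept_id=5 -> matches Sales
All 7 rows appear; 2 have NULL department.

SQL:
SELECT a.name, b.name AS department
FROM employees a
LEFT JOIN departments b ON a.dept_id = b.id

Result:
name  | department
------+-----------
Nate  | NULL      
Yara  | Support   
Carol | Support   
Dana  | Sales     
Wendy | Finance   
Uma   | NULL      
Ivan  | Sales     


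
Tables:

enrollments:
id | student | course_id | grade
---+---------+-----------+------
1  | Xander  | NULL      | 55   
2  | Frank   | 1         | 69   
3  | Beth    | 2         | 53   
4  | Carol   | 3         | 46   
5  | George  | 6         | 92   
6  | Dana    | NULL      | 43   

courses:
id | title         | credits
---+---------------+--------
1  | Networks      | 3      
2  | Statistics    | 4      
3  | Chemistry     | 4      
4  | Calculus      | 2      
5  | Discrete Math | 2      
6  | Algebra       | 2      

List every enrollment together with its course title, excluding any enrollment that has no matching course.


INNER JOIN keeps only enrollments rows whose course_id matches an id in courses. Walk through each enrollment:
  - enrollment 1 (Xander): course_id=NULL, no match -> dropped
  - enrollment 2 (Frank): course_id=1 -> matches Networks
  - enrollment 3 (Beth): course_id=2 -> matches Statistics
  - enrollment 4 (Carol): course_id=3 -> matches Chemistry
  - enrollment 5 (George): course_id=6 -> matches Algebra
  - enrollment 6 (Dana): course_id=NULL, no match -> dropped
So 2 of 6 rows are dropped.

SQL:
SELECT a.student, b.title AS course
FROM enrollments a
INNER JOIN courses b ON a.course_id = b.id

Result:
student | course    
--------+-----------
Frank   | Networks  
Beth    | Statistics
Carol   | Chemistry 
George  | Algebra   


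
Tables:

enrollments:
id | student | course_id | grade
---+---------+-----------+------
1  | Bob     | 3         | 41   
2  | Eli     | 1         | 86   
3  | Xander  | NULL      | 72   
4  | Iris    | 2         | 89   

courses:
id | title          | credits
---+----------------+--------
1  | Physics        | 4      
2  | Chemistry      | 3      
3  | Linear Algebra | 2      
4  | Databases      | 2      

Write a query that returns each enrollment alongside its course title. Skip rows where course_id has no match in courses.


INNER JOIN keeps only enrollments rows whose course_id matches an id in courses. Walk through each enrollment:
  - enrollment 1 (Bob): course_id=3 -> matches Linear Algebra
  - enrollment 2 (Eli): course_id=1 -> matches Physics
  - enrollment 3 (Xander): course_id=NULL, no match -> dropped
  - enrollment 4 (Iris): course_id=2 -> matches Chemistry
So 1 of 4 rows is dropped.

SQL:
SELECT a.student, b.title AS course
FROM enrollments a
INNER JOIN courses b ON a.course_id = b.id

Result:
student | course        
--------+---------------
Bob     | Linear Algebra
Eli     | Physics       
Iris    | Chemistry     


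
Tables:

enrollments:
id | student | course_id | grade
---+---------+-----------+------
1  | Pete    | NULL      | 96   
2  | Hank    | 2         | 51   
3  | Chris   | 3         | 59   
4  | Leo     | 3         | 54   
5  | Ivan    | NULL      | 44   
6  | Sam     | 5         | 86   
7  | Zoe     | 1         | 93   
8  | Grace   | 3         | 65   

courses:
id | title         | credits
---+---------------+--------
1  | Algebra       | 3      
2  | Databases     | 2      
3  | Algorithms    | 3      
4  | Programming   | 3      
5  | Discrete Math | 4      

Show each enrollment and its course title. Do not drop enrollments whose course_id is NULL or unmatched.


LEFT JOIN keeps every row from enrollments (the left table); where course_id has no match in courses, the course columns become NULL. Walk through each enrollment:
  - enrollment 1 (Pete): course_id=NULL, no match -> kept with NULL
  - enrollment 2 (Hank): course_id=2 -> matches Databases
  - enrollment 3 (Chris): course_id=3 -> matches Algorithms
  - enrollment 4 (Leo): course_id=3 -> matches Algorithms
  - enrollment 5 (Ivan): course_id=NULL, no match -> kept with NULL
  - enrollment 6 (Sam): course_id=5 -> matches Discrete Math
  - enrollment 7 (Zoe): course_id=1 -> matches Algebra
  - enrollment 8 (Grace): course_id=3 -> matches Algorithms
All 8 rows appear; 2 have NULL course.

SQL:
SELECT a.student, b.title AS course
FROM enrollments a
LEFT JOIN courses b ON a.course_id = b.id

Result:
student | course       
--------+--------------
Pete    | NULL         
Hank    | Databases    
Chris   | Algorithms   
Leo     | Algorithms   
Ivan    | NULL         
Sam     | Discrete Math
Zoe     | Algebra      
Grace   | Algorithms   


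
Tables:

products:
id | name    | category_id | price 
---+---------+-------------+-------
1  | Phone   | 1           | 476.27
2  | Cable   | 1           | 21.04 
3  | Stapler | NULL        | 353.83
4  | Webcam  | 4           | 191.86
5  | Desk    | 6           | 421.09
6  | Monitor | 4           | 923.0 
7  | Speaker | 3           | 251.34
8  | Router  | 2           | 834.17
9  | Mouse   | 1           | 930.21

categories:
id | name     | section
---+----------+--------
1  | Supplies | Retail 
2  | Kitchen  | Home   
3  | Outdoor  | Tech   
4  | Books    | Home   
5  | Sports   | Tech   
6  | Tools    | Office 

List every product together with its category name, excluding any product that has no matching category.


INNER JOIN keeps only products rows whose category_id matches an id in categories. Walk through each product:
  - product 1 (Phone): category_id=1 -> matches Supplies
  - product 2 (Cable): category_id=1 -> matches Supplies
  - product 3 (Stapler): category_id=NULL, no match -> dropped
  - product 4 (Webcam): category_id=4 -> matches Books
  - product 5 (Desk): category_id=6 -> matches Tools
  - product 6 (Monitor): category_id=4 -> matches Books
  - product 7 (Speaker): category_id=3 -> matches Outdoor
  - product 8 (Router): category_id=2 -> matches Kitchen
  - product 9 (Mouse): category_id=1 -> matches Supplies
So 1 of 9 rows is dropped.

SQL:
SELECT a.name, b.name AS category
FROM products a
INNER JOIN categories b ON a.category_id = b.id

Result:
name    | category
--------+---------
Phone   | Supplies
Cable   | Supplies
Webcam  | Books   
Desk    | Tools   
Monitor | Books   
Speaker | Outdoor 
Router  | Kitchen 
Mouse   | Supplies


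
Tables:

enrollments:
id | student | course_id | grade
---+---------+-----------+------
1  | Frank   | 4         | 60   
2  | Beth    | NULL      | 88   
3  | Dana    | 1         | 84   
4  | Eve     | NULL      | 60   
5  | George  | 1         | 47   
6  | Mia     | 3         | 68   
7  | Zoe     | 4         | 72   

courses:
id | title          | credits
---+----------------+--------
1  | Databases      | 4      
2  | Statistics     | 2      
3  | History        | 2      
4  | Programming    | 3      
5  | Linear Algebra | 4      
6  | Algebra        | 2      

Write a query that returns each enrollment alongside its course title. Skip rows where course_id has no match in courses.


INNER JOIN keeps only enrollments rows whose course_id matches an id in courses. Walk through each enrollment:
  - enrollment 1 (Frank): course_id=4 -> matches Programming
  - enrollment 2 (Beth): course_id=NULL, no match -> dropped
  - enrollment 3 (Dana): course_id=1 -> matches Databases
  - enrollment 4 (Eve): course_id=NULL, no match -> dropped
  - enrollment 5 (George): course_id=1 -> matches Databases
  - enrollment 6 (Mia): course_id=3 -> matches History
  - enrollment 7 (Zoe): course_id=4 -> matches Programming
So 2 of 7 rows are dropped.

SQL:
SELECT a.student, b.title AS course
FROM enrollments a
INNER JOIN courses b ON a.course_id = b.id

Result:
student | course     
--------+------------
Frank   | Programming
Dana    | Databases  
George  | Databases  
Mia     | History    
Zoe     | Programming


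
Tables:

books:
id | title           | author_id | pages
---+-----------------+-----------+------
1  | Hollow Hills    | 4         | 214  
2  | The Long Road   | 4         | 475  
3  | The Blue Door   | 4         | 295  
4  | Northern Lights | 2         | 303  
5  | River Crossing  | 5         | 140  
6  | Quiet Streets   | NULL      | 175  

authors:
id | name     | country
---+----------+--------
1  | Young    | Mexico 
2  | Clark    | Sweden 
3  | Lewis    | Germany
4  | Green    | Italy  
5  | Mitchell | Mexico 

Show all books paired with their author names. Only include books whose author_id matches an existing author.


INNER JOIN keeps only books rows whose author_id matches an id in authors. Walk through each book:
  - book 1 (Hollow Hills): author_id=4 -> matches Green
  - book 2 (The Long Road): author_id=4 -> matches Green
  - book 3 (The Blue Door): author_id=4 -> matches Green
  - book 4 (Northern Lights): author_id=2 -> matches Clark
  - book 5 (River Crossing): author_id=5 -> matches Mitchell
  - book 6 (Quiet Streets): author_id=NULL, no match -> dropped
So 1 of 6 rows is dropped.

SQL:
SELECT a.title, b.name AS author
FROM books a
INNER JOIN authors b ON a.author_id = b.id

Result:
title           | author  
----------------+---------
Hollow Hills    | Green   
The Long Road   | Green   
The Blue Door   | Green   
Northern Lights | Clark   
River Crossing  | Mitchell


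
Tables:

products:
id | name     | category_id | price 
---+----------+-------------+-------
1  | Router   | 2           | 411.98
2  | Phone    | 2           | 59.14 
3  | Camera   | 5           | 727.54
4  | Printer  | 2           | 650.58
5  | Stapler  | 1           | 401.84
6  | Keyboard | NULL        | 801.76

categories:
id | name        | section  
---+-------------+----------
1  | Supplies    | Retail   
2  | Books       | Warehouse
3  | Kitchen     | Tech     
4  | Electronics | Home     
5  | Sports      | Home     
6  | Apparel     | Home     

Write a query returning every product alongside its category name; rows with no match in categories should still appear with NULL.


LEFT JOIN keeps every row from products (the left table); where category_id has no match in categories, the category columns become NULL. Walk through each product:
  - product 1 (Router): category_id=2 -> matches Books
  - product 2 (Phone): category_id=2 -> matches Books
  - product 3 (Camera): category_id=5 -> matches Sports
  - product 4 (Printer): category_id=2 -> matches Books
  - product 5 (Stapler): category_id=1 -> matches Supplies
  - product 6 (Keyboard): category_id=NULL, no match -> kept with NULL
All 6 rows appear; 1 has NULL category.

SQL:
SELECT a.name, b.name AS category
FROM products a
LEFT JOIN categories b ON a.category_id = b.id

Result:
name     | category
---------+---------
Router   | Books   
Phone    | Books   
Camera   | Sports  
Printer  | Books   
Stapler  | Supplies
Keyboard | NULL    
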